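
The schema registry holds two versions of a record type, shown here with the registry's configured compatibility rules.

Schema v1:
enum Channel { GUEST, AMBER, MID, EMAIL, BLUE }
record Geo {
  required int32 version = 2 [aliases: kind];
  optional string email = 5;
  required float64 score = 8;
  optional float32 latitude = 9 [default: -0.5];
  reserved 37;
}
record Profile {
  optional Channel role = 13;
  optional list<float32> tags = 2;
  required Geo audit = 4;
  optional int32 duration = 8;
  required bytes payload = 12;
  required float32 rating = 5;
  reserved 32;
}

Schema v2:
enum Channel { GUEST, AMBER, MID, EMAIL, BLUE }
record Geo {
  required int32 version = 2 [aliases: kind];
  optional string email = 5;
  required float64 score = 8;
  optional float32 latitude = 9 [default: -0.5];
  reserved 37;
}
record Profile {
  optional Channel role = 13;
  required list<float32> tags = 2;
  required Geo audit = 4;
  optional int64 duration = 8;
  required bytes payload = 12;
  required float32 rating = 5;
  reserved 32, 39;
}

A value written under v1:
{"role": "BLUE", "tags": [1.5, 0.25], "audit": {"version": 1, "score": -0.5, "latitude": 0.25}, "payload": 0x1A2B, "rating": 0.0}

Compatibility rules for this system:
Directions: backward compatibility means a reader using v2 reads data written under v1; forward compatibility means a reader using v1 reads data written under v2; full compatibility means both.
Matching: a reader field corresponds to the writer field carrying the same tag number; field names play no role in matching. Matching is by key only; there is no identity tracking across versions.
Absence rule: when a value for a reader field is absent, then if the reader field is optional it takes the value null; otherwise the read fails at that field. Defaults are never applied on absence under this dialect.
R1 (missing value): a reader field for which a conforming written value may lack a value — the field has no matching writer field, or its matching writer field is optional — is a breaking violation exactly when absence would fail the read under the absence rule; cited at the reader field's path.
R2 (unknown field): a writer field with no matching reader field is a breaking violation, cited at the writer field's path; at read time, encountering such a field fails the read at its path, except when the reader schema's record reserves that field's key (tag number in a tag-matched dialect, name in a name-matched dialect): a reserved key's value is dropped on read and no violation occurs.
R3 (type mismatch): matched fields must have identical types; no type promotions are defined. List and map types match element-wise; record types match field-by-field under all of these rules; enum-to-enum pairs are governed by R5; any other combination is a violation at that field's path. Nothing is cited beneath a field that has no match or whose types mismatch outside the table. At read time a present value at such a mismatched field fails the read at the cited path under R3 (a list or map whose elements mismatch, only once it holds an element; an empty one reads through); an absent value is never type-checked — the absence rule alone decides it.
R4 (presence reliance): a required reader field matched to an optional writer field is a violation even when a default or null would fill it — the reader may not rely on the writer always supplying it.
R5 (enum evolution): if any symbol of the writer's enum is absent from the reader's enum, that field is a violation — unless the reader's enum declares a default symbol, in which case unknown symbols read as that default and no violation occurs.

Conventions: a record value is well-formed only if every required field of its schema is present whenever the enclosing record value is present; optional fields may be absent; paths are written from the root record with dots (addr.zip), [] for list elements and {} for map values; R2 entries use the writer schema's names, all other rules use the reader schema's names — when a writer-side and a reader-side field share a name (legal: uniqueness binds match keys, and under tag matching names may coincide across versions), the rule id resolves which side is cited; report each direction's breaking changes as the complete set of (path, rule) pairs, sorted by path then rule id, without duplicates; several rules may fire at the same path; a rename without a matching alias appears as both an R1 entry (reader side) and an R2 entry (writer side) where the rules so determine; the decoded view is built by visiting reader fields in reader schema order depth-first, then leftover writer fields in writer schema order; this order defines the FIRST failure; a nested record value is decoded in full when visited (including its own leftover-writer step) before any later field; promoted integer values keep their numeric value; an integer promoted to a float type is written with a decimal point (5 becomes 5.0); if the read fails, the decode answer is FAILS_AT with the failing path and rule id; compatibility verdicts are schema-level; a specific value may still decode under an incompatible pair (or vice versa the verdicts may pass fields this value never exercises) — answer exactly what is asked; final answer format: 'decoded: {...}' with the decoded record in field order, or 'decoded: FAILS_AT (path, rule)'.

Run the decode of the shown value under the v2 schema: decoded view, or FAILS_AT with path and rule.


each type pair in Profile: writer, then reader
decoding the Profile value with the v2 reader:
  role := "BLUE"
  tags := [1.5, 0.25]
  audit.version := 1
  audit.email := null (absent, optional -> null)
  audit.score := -0.5
  audit.latitude := 0.25
  duration := null (absent, optional -> null)
  payload := 0x1A2B
  rating := 0.0
  => decoded: {"role": "BLUE", "tags": [1.5, 0.25], "audit": {"version": 1, "email": null, "score": -0.5, "latitude": 0.25}, "duration": null, "payload": 0x1A2B, "rating": 0.0}
ruling out the remaining Profile differences:
  field duration in record Profile: type int32 changed to int64 -> matters for Profile compatibility verdicts, not for this value's decode
  field tags in record Profile: optional changed to required -> matters for Profile compatibility verdicts, not for this value's decode

decoded: {"role": "BLUE", "tags": [1.5, 0.25], "audit": {"version": 1, "email": null, "score": -0.5, "latitude": 0.25}, "duration": null, "payload": 0x1A2B, "rating": 0.0}


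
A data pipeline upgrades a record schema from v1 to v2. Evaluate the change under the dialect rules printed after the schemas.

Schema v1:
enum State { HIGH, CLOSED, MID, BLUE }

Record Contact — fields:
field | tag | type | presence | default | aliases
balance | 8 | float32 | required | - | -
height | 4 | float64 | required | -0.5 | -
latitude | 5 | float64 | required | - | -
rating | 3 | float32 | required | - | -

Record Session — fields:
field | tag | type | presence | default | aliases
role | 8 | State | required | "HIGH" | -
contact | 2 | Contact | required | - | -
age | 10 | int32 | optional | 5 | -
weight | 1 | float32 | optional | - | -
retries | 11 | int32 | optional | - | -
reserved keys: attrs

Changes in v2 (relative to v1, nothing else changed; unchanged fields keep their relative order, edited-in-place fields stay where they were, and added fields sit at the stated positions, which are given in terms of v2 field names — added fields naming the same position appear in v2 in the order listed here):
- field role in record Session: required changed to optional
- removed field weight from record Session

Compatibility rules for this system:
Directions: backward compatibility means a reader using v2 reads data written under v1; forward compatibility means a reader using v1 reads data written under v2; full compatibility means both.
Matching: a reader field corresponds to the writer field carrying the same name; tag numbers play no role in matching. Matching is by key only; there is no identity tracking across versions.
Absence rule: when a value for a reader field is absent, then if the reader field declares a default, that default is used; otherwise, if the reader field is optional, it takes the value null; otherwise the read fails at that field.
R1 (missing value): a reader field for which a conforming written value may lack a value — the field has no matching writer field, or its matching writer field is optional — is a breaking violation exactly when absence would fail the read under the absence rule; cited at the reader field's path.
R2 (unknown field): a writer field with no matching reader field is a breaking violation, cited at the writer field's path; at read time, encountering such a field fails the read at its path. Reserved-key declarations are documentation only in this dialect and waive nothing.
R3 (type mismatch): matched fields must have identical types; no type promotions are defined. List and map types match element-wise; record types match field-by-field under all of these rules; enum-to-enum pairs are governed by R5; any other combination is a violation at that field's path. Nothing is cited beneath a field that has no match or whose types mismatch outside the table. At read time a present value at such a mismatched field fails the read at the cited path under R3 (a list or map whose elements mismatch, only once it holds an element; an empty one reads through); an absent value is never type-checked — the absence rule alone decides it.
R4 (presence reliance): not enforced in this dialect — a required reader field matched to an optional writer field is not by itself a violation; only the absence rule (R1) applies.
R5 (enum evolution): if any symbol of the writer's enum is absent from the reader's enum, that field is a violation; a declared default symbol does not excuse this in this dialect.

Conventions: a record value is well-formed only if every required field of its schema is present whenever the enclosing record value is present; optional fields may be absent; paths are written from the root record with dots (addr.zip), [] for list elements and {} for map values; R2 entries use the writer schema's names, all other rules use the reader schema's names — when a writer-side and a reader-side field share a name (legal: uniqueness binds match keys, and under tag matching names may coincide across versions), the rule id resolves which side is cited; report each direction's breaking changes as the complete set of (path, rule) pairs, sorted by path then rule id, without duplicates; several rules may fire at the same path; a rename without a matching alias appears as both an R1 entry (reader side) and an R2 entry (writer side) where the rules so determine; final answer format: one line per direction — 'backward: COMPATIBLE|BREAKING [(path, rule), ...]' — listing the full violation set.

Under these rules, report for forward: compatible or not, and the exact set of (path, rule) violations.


the writer's type comes first in each Session pair
forward analysis of Session with v1 as reader and v2 as writer:
  State -> State, writer optional: role aligns to role
  Contact -> Contact, writer required: contact aligns to contact
  int32 -> int32, writer optional: age aligns to age
  weight has no writer counterpart
  int32 -> int32, writer optional: retries aligns to retries
  float32 -> float32, writer required: contact.balance aligns to contact.balance
  float64 -> float64, writer required: contact.height aligns to contact.height
  float64 -> float64, writer required: contact.latitude aligns to contact.latitude
  float32 -> float32, writer required: contact.rating aligns to contact.rating
  => forward: COMPATIBLE
remaining Session differences; none change what is asked:
  field role in record Session: required changed to optional -> no rule fires on it in Session's dialect; the asked verdict holds
  removed field weight from record Session -> its effect on Session is confined to the backward direction, not asked

forward: COMPATIBLE []


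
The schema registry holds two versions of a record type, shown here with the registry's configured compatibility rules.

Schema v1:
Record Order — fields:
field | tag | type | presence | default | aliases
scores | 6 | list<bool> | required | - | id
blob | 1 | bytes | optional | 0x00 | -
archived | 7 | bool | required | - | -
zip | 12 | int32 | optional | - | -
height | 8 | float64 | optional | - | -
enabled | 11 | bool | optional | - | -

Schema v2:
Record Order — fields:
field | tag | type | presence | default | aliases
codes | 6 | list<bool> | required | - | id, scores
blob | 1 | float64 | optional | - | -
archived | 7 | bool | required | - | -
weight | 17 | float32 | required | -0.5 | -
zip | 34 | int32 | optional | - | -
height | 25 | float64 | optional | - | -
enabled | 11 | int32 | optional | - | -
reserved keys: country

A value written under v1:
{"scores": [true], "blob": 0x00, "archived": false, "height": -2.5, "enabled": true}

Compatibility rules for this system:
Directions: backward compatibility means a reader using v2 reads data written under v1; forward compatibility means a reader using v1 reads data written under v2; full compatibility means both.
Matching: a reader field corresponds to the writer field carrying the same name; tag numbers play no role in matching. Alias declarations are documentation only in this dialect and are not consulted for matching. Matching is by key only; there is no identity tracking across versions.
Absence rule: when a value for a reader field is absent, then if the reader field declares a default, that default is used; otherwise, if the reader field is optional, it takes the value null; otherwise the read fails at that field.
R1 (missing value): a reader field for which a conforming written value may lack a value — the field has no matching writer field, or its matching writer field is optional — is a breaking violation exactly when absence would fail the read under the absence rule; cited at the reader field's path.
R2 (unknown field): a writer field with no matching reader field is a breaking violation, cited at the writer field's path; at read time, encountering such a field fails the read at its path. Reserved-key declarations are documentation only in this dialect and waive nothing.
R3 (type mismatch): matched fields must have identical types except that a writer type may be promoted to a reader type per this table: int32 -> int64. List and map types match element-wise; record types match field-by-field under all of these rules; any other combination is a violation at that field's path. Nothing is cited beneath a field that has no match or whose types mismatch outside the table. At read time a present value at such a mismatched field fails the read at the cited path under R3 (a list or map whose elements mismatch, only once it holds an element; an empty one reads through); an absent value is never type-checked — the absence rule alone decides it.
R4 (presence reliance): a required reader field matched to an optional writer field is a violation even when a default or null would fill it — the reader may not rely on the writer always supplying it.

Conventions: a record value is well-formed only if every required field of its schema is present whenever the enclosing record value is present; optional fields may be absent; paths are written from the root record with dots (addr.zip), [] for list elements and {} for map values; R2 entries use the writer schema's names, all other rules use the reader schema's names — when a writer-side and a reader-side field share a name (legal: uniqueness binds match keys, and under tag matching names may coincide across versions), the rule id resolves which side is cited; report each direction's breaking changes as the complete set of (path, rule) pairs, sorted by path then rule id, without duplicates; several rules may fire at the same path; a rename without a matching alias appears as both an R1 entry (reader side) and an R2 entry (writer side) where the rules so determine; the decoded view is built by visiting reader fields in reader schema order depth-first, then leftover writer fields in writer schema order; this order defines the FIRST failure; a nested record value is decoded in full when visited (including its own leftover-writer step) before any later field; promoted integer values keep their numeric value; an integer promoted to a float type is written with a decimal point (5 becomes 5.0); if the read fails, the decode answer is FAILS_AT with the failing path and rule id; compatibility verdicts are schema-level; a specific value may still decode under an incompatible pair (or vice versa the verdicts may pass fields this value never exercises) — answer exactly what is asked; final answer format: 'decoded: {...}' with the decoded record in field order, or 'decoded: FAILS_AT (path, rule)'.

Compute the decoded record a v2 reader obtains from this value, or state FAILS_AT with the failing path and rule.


each type pair in Order: writer, then reader
decode (reader v2):
  read fails at codes under R1 (no fill)
  => FAILS_AT (codes, R1)
the rest of the Order diff is inert for this question:
  field height in record Order: tag 8 changed to 25 -> no rule fires on it and the decoded Order view is identical with or without it
  added field weight to record Order: required float32, tag 17, default -0.5 (in v2 it sits immediately before zip) -> shifts the Order verdicts, not this decode
  field enabled in record Order: type bool changed to int32 -> shifts the Order verdicts, not this decode
  field zip in record Order: tag 12 changed to 34 -> no rule fires on it and the decoded Order view is identical with or without it
  field blob in record Order: type bytes changed to float64 (its default is dropped) -> shifts the Order verdicts, not this decode

decoded: FAILS_AT (codes, R1)


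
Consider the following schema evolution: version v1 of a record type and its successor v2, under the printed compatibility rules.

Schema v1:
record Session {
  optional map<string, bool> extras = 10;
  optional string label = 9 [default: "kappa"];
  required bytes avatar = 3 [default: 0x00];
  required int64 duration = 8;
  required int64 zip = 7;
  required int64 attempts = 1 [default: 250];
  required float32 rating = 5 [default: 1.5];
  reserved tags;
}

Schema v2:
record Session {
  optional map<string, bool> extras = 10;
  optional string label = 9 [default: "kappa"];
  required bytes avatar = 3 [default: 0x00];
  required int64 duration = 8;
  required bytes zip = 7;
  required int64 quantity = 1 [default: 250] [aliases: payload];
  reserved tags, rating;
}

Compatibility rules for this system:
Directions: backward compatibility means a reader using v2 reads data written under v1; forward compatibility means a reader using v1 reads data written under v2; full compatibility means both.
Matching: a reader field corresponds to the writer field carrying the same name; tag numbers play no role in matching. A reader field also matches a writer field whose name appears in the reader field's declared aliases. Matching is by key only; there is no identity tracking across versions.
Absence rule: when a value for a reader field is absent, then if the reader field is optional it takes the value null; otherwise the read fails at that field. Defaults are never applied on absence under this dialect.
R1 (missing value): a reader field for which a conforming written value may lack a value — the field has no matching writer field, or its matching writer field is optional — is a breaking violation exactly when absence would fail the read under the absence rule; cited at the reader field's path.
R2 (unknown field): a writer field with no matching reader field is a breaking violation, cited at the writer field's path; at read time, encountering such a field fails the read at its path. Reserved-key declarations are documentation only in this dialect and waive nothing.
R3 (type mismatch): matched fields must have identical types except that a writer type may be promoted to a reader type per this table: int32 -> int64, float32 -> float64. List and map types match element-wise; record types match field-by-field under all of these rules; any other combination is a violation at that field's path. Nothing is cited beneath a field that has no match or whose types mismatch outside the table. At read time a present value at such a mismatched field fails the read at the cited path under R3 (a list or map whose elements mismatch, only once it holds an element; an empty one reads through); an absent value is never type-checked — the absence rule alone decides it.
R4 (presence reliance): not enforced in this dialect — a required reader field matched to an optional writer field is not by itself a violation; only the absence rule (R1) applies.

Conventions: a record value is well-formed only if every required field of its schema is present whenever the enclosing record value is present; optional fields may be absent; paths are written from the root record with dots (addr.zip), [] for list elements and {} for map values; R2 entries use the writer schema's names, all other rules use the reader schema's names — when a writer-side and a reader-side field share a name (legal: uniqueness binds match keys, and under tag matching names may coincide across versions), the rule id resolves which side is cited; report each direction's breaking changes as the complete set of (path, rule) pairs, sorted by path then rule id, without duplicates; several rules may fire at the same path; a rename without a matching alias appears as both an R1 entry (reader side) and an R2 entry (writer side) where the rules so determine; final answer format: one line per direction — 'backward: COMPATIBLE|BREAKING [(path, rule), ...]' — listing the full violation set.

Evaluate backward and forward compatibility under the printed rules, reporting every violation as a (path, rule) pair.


in Session below, arrows point writer -> reader
backward analysis of Session with v2 as reader and v1 as writer:
  extras <- extras (map<string, bool> -> map<string, bool>, writer optional)
  label <- label (string -> string, writer optional)
  avatar <- avatar (bytes -> bytes, writer required)
  duration <- duration (int64 -> int64, writer required)
  zip <- zip (int64 -> bytes, writer required)
  quantity has no writer counterpart
  attempts (writer side), unknown to reader
  rating (writer side), unknown to reader
  R2 fires at attempts
  R1 fires at quantity
  R2 fires at rating
  R3 fires at zip
  => backward verdict for Session: BREAKING, 4 violation(s)
forward analysis of Session with v1 as reader and v2 as writer:
  extras <- extras (map<string, bool> -> map<string, bool>, writer optional)
  label <- label (string -> string, writer optional)
  avatar <- avatar (bytes -> bytes, writer required)
  duration <- duration (int64 -> int64, writer required)
  zip <- zip (bytes -> int64, writer required)
  attempts has no writer counterpart
  rating has no writer counterpart
  quantity (writer side), unknown to reader
  R1 fires at attempts
  R2 fires at quantity
  R1 fires at rating
  R3 fires at zip
  => forward verdict for Session: BREAKING, 4 violation(s)

backward: BREAKING [(attempts, R2), (quantity, R1), (rating, R2), (zip, R3)]; forward: BREAKING [(attempts, R1), (quantity, R2), (rating, R1), (zip, R3)]


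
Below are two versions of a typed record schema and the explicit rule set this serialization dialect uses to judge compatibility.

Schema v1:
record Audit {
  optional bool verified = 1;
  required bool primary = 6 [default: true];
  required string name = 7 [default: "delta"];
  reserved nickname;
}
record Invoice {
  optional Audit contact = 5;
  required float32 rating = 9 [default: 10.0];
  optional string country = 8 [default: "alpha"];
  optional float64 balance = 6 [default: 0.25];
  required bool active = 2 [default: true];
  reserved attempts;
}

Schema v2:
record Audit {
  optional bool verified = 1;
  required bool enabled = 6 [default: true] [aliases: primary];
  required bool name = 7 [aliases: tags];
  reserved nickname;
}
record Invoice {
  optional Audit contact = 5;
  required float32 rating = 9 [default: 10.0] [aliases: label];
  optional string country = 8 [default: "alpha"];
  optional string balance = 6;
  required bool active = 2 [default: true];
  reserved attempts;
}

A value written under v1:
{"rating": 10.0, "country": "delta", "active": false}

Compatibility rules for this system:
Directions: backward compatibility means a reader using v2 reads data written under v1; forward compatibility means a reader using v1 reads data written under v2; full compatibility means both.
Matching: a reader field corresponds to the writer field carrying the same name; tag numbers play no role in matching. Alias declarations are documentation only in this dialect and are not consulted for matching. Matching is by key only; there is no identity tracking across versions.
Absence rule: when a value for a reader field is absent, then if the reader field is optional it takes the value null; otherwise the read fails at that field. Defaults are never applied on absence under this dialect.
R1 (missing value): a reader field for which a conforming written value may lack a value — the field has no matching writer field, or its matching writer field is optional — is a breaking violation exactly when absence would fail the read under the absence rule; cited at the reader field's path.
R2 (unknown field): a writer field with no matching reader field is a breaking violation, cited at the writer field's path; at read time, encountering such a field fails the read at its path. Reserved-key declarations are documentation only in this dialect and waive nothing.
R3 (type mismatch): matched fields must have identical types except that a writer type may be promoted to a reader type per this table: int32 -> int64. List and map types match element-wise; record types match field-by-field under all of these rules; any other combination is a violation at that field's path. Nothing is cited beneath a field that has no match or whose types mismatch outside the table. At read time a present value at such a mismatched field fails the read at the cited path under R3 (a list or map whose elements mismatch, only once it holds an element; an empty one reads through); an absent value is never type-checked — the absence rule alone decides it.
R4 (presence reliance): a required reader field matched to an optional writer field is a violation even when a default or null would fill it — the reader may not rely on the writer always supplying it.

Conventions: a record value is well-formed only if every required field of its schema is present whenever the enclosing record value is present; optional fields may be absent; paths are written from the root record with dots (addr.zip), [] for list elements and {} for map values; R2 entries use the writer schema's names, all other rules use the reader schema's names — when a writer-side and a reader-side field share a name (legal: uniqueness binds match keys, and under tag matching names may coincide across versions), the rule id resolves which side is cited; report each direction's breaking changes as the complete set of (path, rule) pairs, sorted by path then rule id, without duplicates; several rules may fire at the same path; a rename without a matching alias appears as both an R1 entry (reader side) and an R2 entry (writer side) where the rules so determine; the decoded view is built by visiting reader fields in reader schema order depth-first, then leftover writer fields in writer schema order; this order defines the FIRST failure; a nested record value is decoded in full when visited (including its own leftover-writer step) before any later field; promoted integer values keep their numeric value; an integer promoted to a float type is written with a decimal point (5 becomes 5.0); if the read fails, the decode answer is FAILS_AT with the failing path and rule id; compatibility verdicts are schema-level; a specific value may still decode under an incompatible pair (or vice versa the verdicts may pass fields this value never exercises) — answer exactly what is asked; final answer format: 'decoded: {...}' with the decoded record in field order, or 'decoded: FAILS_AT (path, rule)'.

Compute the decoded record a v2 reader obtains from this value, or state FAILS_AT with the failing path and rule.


decoded: {"contact": null, "rating": 10.0, "country": "delta", "balance": null, "active": false}

arrows below run writer -> reader for Invoice
decode walk for Invoice under reader schema v2:
  contact := null (missing; optional => null)
  rating := 10.0
  country := "delta"
  balance := null (missing; optional => null)
  active := false
  => decoded: {"contact": null, "rating": 10.0, "country": "delta", "balance": null, "active": false}
the rest of the Invoice diff is inert for this question:
  field balance in record Invoice: type float64 changed to string (its default is dropped) -> matters for Invoice compatibility verdicts, not for this value's decode
  renamed field primary to enabled in record Audit (alias primary declared on the renamed field) -> matters for Invoice compatibility verdicts, not for this value's decode
  field name in record Audit: type string changed to bool (its default is dropped) -> matters for Invoice compatibility verdicts, not for this value's decode


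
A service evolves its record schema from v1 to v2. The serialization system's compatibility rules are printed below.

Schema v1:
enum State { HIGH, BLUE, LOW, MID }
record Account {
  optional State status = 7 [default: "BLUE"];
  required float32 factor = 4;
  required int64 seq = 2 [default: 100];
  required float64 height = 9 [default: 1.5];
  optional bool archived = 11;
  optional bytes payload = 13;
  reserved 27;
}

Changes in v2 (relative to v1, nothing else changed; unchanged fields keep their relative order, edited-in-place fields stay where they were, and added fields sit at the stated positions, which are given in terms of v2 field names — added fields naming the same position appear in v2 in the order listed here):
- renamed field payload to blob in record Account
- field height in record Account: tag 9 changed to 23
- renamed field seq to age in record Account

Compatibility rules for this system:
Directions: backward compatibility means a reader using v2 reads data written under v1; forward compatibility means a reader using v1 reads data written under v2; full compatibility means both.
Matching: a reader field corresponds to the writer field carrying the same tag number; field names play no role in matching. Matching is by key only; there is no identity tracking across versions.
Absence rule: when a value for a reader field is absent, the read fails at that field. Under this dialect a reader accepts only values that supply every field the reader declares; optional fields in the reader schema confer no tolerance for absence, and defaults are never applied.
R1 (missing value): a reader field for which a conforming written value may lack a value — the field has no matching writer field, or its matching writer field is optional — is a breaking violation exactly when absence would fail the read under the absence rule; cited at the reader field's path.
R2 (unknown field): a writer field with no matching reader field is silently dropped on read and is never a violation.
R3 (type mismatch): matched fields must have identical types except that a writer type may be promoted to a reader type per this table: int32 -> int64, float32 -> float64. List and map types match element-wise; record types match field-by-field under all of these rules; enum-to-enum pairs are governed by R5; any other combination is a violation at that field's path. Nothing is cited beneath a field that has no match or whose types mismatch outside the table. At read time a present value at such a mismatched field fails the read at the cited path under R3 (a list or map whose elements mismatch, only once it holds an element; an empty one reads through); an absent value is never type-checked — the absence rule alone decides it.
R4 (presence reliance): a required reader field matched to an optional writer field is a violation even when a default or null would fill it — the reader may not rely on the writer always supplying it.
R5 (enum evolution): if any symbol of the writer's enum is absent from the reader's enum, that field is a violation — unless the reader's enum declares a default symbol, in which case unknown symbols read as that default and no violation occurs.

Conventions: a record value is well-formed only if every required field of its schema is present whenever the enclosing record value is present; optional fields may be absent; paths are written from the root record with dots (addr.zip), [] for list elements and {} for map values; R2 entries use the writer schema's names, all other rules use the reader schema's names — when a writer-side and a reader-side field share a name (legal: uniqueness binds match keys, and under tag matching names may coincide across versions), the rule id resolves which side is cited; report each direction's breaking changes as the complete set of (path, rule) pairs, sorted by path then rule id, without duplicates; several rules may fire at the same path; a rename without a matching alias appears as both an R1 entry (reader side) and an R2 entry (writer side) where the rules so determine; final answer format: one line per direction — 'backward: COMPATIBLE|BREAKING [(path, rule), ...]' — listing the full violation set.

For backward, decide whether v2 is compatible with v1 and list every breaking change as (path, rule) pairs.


backward: BREAKING [(archived, R1), (blob, R1), (height, R1), (status, R1)]

the writer's type comes first in each Account pair
backward pass over Account, reader schema v2, writer schema v1:
  State -> State, writer optional: status aligns to status
  float32 -> float32, writer required: factor aligns to factor
  int64 -> int64, writer required: age aligns to seq
  height has no writer counterpart
  bool -> bool, writer optional: archived aligns to archived
  bytes -> bytes, writer optional: blob aligns to payload
  writer height: unknown to reader
  rule R1 violated at archived
  rule R1 violated at blob
  rule R1 violated at height
  rule R1 violated at status
  backward on Account therefore BREAKING (4)
checking off the Account differences that do not matter here:
  renamed field seq to age in record Account -> fires no rule on Account, leaving the asked answer as it is


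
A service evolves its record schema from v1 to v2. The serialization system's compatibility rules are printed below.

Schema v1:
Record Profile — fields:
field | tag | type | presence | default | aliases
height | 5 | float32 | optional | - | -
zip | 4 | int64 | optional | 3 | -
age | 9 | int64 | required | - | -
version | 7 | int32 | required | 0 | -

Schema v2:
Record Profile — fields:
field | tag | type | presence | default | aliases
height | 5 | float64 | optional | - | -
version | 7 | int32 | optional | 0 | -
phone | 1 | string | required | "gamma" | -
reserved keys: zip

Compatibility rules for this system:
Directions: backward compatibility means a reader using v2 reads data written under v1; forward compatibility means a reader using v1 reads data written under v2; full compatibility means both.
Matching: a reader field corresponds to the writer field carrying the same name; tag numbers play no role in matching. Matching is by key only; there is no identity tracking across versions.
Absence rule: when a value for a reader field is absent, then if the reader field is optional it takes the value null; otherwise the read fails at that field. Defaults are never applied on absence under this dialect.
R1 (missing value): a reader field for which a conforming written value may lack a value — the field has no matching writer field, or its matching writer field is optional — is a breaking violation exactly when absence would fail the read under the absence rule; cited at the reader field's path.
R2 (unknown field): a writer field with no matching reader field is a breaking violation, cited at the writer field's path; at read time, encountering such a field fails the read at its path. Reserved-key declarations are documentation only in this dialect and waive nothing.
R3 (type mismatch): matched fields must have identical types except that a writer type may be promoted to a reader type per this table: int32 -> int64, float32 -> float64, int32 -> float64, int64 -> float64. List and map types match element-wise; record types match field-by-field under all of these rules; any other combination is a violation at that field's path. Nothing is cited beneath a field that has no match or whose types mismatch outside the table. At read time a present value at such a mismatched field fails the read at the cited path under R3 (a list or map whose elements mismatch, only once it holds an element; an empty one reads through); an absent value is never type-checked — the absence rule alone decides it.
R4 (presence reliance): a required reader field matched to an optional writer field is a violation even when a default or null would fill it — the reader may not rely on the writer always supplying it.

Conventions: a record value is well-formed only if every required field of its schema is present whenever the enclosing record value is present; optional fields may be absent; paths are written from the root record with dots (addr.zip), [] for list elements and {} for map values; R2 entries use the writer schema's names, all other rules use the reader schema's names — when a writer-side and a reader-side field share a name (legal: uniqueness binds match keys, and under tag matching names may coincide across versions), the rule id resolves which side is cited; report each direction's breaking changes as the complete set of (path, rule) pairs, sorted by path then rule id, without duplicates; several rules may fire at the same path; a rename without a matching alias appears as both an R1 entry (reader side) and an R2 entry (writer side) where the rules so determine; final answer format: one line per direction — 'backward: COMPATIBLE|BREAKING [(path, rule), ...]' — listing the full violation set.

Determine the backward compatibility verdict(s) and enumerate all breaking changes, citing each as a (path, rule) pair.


backward: BREAKING [(age, R2), (phone, R1), (zip, R2)]

each type pair in Profile: writer, then reader
checking backward for Profile: reader v2 against writer v1:
  height: float32 -> float64, writer optional; from height
  version: int32 -> int32, writer required; from version
  phone has no writer counterpart
  writer field zip has no reader counterpart
  writer field age has no reader counterpart
  violation R2 at age
  violation R1 at phone
  violation R2 at zip
  => backward verdict for Profile: BREAKING, 3 violation(s)
diffs on Profile not affecting the asked answer:
  field version in record Profile: required changed to optional -> fires only in the forward direction of Profile, which is not asked here
  field height in record Profile: type float32 changed to float64 -> fires only in the forward direction of Profile, which is not asked here


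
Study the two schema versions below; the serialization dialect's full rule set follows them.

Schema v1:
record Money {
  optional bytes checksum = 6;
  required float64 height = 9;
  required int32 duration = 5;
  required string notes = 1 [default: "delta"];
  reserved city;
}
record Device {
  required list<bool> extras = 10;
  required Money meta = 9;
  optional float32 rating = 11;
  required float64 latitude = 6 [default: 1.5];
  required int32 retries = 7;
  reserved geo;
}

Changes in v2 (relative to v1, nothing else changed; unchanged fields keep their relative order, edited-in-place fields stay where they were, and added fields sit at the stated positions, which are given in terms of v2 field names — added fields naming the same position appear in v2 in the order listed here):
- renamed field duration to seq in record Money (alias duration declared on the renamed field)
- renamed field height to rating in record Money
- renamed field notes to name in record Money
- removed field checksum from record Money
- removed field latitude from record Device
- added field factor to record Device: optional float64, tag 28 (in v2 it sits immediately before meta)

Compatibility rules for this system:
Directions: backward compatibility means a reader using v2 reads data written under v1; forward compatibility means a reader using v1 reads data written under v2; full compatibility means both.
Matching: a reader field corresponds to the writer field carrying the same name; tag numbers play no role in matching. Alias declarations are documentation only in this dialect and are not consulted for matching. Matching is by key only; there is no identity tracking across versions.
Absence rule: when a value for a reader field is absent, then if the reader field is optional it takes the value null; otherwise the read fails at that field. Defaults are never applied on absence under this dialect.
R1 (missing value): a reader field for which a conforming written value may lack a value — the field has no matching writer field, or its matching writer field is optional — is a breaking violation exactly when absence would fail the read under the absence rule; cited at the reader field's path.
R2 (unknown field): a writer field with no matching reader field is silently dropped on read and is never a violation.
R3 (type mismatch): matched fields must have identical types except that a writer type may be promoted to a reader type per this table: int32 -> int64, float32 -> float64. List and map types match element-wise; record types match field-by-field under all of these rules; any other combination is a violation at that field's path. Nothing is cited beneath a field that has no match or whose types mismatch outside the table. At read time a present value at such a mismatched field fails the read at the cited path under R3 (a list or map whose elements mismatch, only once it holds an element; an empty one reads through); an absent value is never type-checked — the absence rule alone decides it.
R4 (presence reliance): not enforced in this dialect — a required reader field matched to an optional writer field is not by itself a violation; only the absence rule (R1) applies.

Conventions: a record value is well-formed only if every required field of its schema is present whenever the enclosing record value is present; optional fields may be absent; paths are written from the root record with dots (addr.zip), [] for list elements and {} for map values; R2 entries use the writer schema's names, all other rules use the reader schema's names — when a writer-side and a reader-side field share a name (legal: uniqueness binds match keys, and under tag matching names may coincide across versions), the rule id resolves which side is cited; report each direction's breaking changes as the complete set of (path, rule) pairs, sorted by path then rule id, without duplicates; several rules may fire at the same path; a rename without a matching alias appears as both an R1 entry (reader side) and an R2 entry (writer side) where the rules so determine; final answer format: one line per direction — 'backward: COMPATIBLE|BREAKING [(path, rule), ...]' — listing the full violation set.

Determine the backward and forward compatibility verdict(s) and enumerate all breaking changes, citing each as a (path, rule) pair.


backward: BREAKING [(meta.name, R1), (meta.rating, R1), (meta.seq, R1)]; forward: BREAKING [(latitude, R1), (meta.duration, R1), (meta.height, R1), (meta.notes, R1)]

in Device below, arrows point writer -> reader
checking backward for Device: reader v2 against writer v1:
  extras: paired with writer extras (list<bool> -> list<bool>; writer required)
  factor: no writer-side match
  meta: paired with writer meta (Money -> Money; writer required)
  rating: paired with writer rating (float32 -> float32; writer optional)
  retries: paired with writer retries (int32 -> int32; writer required)
  writer field latitude has no reader counterpart
  meta.rating: no writer-side match
  meta.seq: no writer-side match
  meta.name: no writer-side match
  writer field meta.checksum has no reader counterpart
  writer field meta.height has no reader counterpart
  writer field meta.duration has no reader counterpart
  writer field meta.notes has no reader counterpart
  rule R1 violated at meta.name
  rule R1 violated at meta.rating
  rule R1 violated at meta.seq
  => backward: BREAKING (3)
checking forward for Device: reader v1 against writer v2:
  extras: paired with writer extras (list<bool> -> list<bool>; writer required)
  meta: paired with writer meta (Money -> Money; writer required)
  rating: paired with writer rating (float32 -> float32; writer optional)
  latitude: no writer-side match
  retries: paired with writer retries (int32 -> int32; writer required)
  writer field factor has no reader counterpart
  meta.checksum: no writer-side match
  meta.height: no writer-side match
  meta.duration: no writer-side match
  meta.notes: no writer-side match
  writer field meta.rating has no reader counterpart
  writer field meta.seq has no reader counterpart
  writer field meta.name has no reader counterpart
  rule R1 violated at latitude
  rule R1 violated at meta.duration
  rule R1 violated at meta.height
  rule R1 violated at meta.notes
  => forward: BREAKING (4)
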